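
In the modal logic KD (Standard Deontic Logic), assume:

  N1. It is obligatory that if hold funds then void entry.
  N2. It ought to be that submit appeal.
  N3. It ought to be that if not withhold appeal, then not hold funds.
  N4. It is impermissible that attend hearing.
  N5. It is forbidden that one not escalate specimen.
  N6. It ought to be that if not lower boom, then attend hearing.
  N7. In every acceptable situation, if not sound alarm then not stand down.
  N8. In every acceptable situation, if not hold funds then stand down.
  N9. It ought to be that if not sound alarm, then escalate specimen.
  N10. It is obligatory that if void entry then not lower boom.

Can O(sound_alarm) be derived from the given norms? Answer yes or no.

F(attend_hearing) at premise 4 means O(¬attend_hearing).
Premise 6, O(¬lower_boom → attend_hearing), contraposes to O(¬attend_hearing → lower_boom); with O(¬attend_hearing) we get O(lower_boom).
Premise 10 is O(void_entry → ¬lower_boom); contrapositively O(lower_boom → ¬void_entry). Since O(lower_boom) holds, K gives O(¬void_entry).
Premise 1 is O(hold_funds → void_entry); contrapositively O(¬void_entry → ¬hold_funds). Since O(¬void_entry) holds, K gives O(¬hold_funds).
Applying K to premise 8 (O(¬hold_funds → stand_down)) and O(¬hold_funds) yields O(stand_down).
Premise 7, O(¬sound_alarm → ¬stand_down), contraposes to O(stand_down → sound_alarm); with O(stand_down) we get O(sound_alarm).
Premises 2, 3, 5, 9 do not contribute to this derivation.
So O(sound_alarm) follows.

Yes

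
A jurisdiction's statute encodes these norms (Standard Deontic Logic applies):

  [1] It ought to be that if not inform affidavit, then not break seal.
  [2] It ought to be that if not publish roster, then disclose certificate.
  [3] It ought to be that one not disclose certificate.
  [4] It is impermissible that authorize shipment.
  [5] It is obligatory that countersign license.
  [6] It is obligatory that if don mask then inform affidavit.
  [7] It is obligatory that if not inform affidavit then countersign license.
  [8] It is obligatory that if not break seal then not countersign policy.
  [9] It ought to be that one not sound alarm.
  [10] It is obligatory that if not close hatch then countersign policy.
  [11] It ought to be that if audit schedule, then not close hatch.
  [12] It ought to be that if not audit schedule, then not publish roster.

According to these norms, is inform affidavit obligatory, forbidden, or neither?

Obligatory

Premise 3 gives O(¬disclose_certificate).
Premise 2, O(¬publish_roster → disclose_certificate), contraposes to O(¬disclose_certificate → publish_roster); with O(¬disclose_certificate) we get O(publish_roster).
Premise 12 is O(¬audit_schedule → ¬publish_roster); contrapositively O(publish_roster → audit_schedule). Since O(publish_roster) holds, K gives O(audit_schedule).
From O(audit_schedule) and premise 11, O(audit_schedule → ¬close_hatch), we obtain O(¬close_hatch).
With premise 10, O(¬close_hatch → countersign_policy), the K-axiom yields O(countersign_policy).
Premise 8 is O(¬break_seal → ¬countersign_policy); contrapositively O(countersign_policy → break_seal). Since O(countersign_policy) holds, K gives O(break_seal).
Premise 1, O(¬inform_affidavit → ¬break_seal), contraposes to O(break_seal → inform_affidavit); with O(break_seal) we get O(inform_affidavit).
Premises 4, 5, 6, 7, 9 do not contribute to this derivation.
Hence inform_affidavit is obligatory.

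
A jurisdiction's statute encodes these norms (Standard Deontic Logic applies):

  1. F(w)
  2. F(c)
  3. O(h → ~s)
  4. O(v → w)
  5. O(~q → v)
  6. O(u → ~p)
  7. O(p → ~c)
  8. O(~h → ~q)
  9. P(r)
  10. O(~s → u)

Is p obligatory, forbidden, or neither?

Forbidden

Premise 1 is F(w), i.e. O(~w).
The contrapositive of premise 4 (O(v → w)) is O(~w → ~v), and O(~w) is already established, so O(~v).
The contrapositive of premise 5 (O(~q → v)) is O(~v → q), and O(~v) is already established, so O(q).
The contrapositive of premise 8 (O(~h → ~q)) is O(q → h), and O(q) is already established, so O(h).
Applying K to premise 3 (O(h → ~s)) and O(h) yields O(~s).
Applying K to premise 10 (O(~s → u)) and O(~s) yields O(u).
Premise 6 is O(u → ~p); since O(u), deontic closure gives O(~p).
Premises 2, 7, 9 do not contribute to this derivation.
Thus O(~p), which is F(p): p is forbidden.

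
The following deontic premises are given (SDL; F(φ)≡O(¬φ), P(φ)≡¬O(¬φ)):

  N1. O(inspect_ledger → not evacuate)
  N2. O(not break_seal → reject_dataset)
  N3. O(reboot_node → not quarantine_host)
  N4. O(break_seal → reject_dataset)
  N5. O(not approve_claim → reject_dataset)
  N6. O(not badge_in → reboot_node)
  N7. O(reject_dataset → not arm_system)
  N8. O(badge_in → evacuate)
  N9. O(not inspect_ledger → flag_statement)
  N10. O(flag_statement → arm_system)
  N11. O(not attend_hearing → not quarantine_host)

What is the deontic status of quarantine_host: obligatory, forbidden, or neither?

Forbidden

Premises 4 and 2 cover both cases: O(break_seal → reject_dataset) and O(not break_seal → reject_dataset). Since break_seal ∨ not break_seal is a tautology, O(reject_dataset) follows.
With premise 7, O(reject_dataset → not arm_system), the K-axiom yields O(not arm_system).
The contrapositive of premise 10 (O(flag_statement → arm_system)) is O(not arm_system → not flag_statement), and O(not arm_system) is already established, so O(not flag_statement).
Premise 9, O(not inspect_ledger → flag_statement), contraposes to O(not flag_statement → inspect_ledger); with O(not flag_statement) we get O(inspect_ledger).
Applying K to premise 1 (O(inspect_ledger → not evacuate)) and O(inspect_ledger) yields O(not evacuate).
Premise 8, O(badge_in → evacuate), contraposes to O(not evacuate → not badge_in); with O(not evacuate) we get O(not badge_in).
Premise 6 is O(not badge_in → reboot_node); since O(not badge_in), deontic closure gives O(reboot_node).
With premise 3, O(reboot_node → not quarantine_host), the K-axiom yields O(not quarantine_host).
Premises 5, 11 do not contribute to this derivation.
Thus O(not quarantine_host), which is F(quarantine_host): quarantine_host is forbidden.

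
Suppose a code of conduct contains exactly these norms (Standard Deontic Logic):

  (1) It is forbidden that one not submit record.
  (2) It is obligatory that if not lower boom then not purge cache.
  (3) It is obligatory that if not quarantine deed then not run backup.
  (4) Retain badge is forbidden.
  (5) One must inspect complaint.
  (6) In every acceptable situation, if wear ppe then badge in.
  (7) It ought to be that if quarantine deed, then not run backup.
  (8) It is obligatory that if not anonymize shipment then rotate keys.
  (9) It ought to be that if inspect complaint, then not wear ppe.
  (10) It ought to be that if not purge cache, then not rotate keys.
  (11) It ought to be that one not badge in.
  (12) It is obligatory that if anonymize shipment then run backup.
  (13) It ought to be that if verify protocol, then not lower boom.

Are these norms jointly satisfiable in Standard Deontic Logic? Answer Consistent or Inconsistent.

Premise 6 is O(wear_ppe → badge_in), but O(wear_ppe) is not derivable from the premises, so it does not yield O(badge_in).
So O(badge_in) is not derivable, and the apparent clash with O(¬badge_in) does not arise.
A world satisfying every obligation exists (e.g. anonymize_shipment=false, badge_in=false, inspect_complaint=true, lower_boom=true, purge_cache=true, quarantine_deed=false, retain_badge=false, rotate_keys=true, run_backup=false, submit_record=true, verify_protocol=false, wear_ppe=false); no atom is both obligatory and forbidden, so the set is consistent.

Consistent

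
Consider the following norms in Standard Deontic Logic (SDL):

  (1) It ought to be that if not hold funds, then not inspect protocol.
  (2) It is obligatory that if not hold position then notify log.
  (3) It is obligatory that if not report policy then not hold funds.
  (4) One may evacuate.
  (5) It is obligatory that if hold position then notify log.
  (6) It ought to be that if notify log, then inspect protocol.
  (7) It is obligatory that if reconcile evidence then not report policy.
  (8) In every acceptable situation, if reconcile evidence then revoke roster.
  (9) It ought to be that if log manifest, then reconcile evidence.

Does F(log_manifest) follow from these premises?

By case analysis on hold_position: premise 5 gives O(hold_position → notify_log) and premise 2 gives O(¬hold_position → notify_log), so O(notify_log) either way.
With premise 6, O(notify_log → inspect_protocol), the K-axiom yields O(inspect_protocol).
Premise 1, O(¬hold_funds → ¬inspect_protocol), contraposes to O(inspect_protocol → hold_funds); with O(inspect_protocol) we get O(hold_funds).
Premise 3 is O(¬report_policy → ¬hold_funds); contrapositively O(hold_funds → report_policy). Since O(hold_funds) holds, K gives O(report_policy).
The contrapositive of premise 7 (O(reconcile_evidence → ¬report_policy)) is O(report_policy → ¬reconcile_evidence), and O(report_policy) is already established, so O(¬reconcile_evidence).
Premise 9 is O(log_manifest → reconcile_evidence); contrapositively O(¬reconcile_evidence → ¬log_manifest). Since O(¬reconcile_evidence) holds, K gives O(¬log_manifest).
Premises 4, 8 do not contribute to this derivation.
So O(¬log_manifest) holds, i.e. F(log_manifest). The claim follows.

Yes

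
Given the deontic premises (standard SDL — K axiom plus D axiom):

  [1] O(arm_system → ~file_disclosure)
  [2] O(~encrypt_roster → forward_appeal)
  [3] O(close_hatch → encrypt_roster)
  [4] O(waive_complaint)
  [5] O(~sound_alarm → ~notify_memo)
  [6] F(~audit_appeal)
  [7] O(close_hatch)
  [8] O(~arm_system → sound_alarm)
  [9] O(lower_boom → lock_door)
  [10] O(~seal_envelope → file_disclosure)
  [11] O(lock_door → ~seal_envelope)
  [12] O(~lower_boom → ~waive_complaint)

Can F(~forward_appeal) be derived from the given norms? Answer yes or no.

Premise 2 is O(~encrypt_roster → forward_appeal), but O(~encrypt_roster) is not derivable from the premises, so it does not yield O(forward_appeal).
No other premise forces O(forward_appeal). An ideal world satisfying every premise can still have ~forward_appeal true, so F(~forward_appeal) is not derivable.

No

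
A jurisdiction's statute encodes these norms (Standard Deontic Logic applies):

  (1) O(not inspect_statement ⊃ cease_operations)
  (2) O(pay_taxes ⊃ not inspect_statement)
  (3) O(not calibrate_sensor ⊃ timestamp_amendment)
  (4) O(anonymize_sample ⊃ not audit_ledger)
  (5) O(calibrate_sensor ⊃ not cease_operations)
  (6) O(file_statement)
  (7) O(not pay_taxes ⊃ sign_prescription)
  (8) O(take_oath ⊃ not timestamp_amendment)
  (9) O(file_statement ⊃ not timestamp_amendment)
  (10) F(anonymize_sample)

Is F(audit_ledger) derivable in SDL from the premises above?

No

Premise 4 is O(anonymize_sample ⊃ not audit_ledger), but O(anonymize_sample) is not derivable from the premises, so it does not yield O(not audit_ledger).
No other premise forces O(not audit_ledger). An ideal world satisfying every premise can still have audit_ledger true, so F(audit_ledger) is not derivable.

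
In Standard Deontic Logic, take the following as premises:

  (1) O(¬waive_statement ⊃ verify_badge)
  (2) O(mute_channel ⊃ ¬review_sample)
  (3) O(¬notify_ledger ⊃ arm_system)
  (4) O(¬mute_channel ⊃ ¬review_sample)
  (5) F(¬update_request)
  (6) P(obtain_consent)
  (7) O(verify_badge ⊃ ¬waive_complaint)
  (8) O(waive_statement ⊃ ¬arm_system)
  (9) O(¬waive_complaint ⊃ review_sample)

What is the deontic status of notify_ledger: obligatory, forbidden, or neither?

Premises 4 and 2 cover both cases: O(¬mute_channel ⊃ ¬review_sample) and O(mute_channel ⊃ ¬review_sample). Since ¬mute_channel ∨ mute_channel is a tautology, O(¬review_sample) follows.
Premise 9, O(¬waive_complaint ⊃ review_sample), contraposes to O(¬review_sample ⊃ waive_complaint); with O(¬review_sample) we get O(waive_complaint).
Premise 7 is O(verify_badge ⊃ ¬waive_complaint); contrapositively O(waive_complaint ⊃ ¬verify_badge). Since O(waive_complaint) holds, K gives O(¬verify_badge).
Premise 1 is O(¬waive_statement ⊃ verify_badge); contrapositively O(¬verify_badge ⊃ waive_statement). Since O(¬verify_badge) holds, K gives O(waive_statement).
From O(waive_statement) and premise 8, O(waive_statement ⊃ ¬arm_system), we obtain O(¬arm_system).
Premise 3, O(¬notify_ledger ⊃ arm_system), contraposes to O(¬arm_system ⊃ notify_ledger); with O(¬arm_system) we get O(notify_ledger).
Premises 5, 6 do not contribute to this derivation.
Hence notify_ledger is obligatory.

Obligatory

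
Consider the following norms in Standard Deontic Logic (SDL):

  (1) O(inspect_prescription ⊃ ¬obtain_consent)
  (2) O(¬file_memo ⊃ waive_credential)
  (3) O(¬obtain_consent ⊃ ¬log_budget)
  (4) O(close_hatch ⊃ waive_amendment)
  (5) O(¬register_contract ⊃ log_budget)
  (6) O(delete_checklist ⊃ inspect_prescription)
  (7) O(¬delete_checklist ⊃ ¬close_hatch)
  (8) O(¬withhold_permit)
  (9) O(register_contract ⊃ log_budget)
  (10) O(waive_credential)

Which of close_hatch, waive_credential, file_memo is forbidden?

By case analysis on ¬register_contract: premise 5 gives O(¬register_contract ⊃ log_budget) and premise 9 gives O(register_contract ⊃ log_budget), so O(log_budget) either way.
The contrapositive of premise 3 (O(¬obtain_consent ⊃ ¬log_budget)) is O(log_budget ⊃ obtain_consent), and O(log_budget) is already established, so O(obtain_consent).
Premise 1 is O(inspect_prescription ⊃ ¬obtain_consent); contrapositively O(obtain_consent ⊃ ¬inspect_prescription). Since O(obtain_consent) holds, K gives O(¬inspect_prescription).
The contrapositive of premise 6 (O(delete_checklist ⊃ inspect_prescription)) is O(¬inspect_prescription ⊃ ¬delete_checklist), and O(¬inspect_prescription) is already established, so O(¬delete_checklist).
With premise 7, O(¬delete_checklist ⊃ ¬close_hatch), the K-axiom yields O(¬close_hatch).
So O(¬close_hatch) holds, i.e. close_hatch is forbidden. None of the other listed options is forbidden under the premises.

close_hatch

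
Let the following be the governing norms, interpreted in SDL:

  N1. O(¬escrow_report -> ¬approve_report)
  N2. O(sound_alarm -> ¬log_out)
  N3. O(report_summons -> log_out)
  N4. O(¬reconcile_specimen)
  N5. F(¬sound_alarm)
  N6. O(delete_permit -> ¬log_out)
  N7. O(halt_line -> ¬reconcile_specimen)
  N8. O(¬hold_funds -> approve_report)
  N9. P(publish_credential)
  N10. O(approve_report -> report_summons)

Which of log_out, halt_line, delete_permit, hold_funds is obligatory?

hold_funds

Premise 5 is F(¬sound_alarm), i.e. O(sound_alarm).
From O(sound_alarm) and premise 2, O(sound_alarm -> ¬log_out), we obtain O(¬log_out).
Premise 3, O(report_summons -> log_out), contraposes to O(¬log_out -> ¬report_summons); with O(¬log_out) we get O(¬report_summons).
Premise 10 is O(approve_report -> report_summons); contrapositively O(¬report_summons -> ¬approve_report). Since O(¬report_summons) holds, K gives O(¬approve_report).
Premise 8, O(¬hold_funds -> approve_report), contraposes to O(¬approve_report -> hold_funds); with O(¬approve_report) we get O(hold_funds).
So O(hold_funds) holds — hold_funds is obligatory. None of the other listed options is made obligatory by any chain of premises.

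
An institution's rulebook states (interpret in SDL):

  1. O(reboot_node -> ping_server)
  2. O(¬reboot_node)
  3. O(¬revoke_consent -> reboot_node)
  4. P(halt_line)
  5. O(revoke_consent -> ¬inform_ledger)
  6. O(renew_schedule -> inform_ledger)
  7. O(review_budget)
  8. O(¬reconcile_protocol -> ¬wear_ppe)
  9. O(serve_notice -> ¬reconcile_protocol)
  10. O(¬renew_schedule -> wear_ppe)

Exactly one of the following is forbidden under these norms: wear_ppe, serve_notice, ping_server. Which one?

Premise 2 gives O(¬reboot_node).
Premise 3 is O(¬revoke_consent -> reboot_node); contrapositively O(¬reboot_node -> revoke_consent). Since O(¬reboot_node) holds, K gives O(revoke_consent).
Premise 5 is O(revoke_consent -> ¬inform_ledger); since O(revoke_consent), deontic closure gives O(¬inform_ledger).
The contrapositive of premise 6 (O(renew_schedule -> inform_ledger)) is O(¬inform_ledger -> ¬renew_schedule), and O(¬inform_ledger) is already established, so O(¬renew_schedule).
With premise 10, O(¬renew_schedule -> wear_ppe), the K-axiom yields O(wear_ppe).
Premise 8, O(¬reconcile_protocol -> ¬wear_ppe), contraposes to O(wear_ppe -> reconcile_protocol); with O(wear_ppe) we get O(reconcile_protocol).
Premise 9 is O(serve_notice -> ¬reconcile_protocol); contrapositively O(reconcile_protocol -> ¬serve_notice). Since O(reconcile_protocol) holds, K gives O(¬serve_notice).
So O(¬serve_notice) holds, i.e. serve_notice is forbidden. None of the other listed options is forbidden under the premises.

serve_notice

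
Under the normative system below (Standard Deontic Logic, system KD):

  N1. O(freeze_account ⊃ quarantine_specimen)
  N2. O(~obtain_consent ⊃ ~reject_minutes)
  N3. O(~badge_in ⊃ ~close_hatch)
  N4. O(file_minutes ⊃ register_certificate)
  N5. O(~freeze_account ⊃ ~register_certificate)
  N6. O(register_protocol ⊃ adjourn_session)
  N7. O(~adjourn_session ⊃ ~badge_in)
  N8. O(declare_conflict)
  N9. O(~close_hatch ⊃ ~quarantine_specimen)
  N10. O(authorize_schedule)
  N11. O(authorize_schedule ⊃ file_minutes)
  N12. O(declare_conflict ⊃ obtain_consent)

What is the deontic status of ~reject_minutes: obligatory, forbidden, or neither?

Premise 2 is O(~obtain_consent ⊃ ~reject_minutes), but O(~obtain_consent) is not derivable from the premises, so it does not yield O(~reject_minutes).
No premise or chain of K-axiom applications forces O(~reject_minutes), and none forces O(reject_minutes). So ~reject_minutes is neither obligatory nor forbidden under these norms.

Neither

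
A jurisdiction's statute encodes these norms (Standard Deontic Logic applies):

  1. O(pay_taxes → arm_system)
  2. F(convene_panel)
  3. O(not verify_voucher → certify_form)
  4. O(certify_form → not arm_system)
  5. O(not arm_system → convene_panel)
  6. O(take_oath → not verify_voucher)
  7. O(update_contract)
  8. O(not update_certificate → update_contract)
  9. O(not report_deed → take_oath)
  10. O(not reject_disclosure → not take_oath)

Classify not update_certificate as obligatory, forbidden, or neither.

Premise 8 is O(not update_certificate → update_contract); even if O(update_contract) held, inferring O(not update_certificate) would be affirming the consequent — invalid.
No premise or chain of K-axiom applications forces O(not update_certificate), and none forces O(update_certificate). So not update_certificate is neither obligatory nor forbidden under these norms.

Neither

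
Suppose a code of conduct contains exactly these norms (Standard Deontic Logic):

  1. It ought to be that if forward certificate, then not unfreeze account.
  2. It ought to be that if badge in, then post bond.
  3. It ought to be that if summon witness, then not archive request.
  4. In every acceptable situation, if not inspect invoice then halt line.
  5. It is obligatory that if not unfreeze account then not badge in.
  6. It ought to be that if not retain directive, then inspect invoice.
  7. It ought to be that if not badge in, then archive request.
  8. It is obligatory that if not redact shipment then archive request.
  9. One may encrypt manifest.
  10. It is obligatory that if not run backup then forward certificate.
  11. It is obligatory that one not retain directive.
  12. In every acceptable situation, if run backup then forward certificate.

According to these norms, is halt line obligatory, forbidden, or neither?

Neither

Premise 4 is O(¬inspect_invoice → halt_line), but O(¬inspect_invoice) is not derivable from the premises, so it does not yield O(halt_line).
No premise or chain of K-axiom applications forces O(halt_line), and none forces O(¬halt_line). So halt_line is neither obligatory nor forbidden under these norms.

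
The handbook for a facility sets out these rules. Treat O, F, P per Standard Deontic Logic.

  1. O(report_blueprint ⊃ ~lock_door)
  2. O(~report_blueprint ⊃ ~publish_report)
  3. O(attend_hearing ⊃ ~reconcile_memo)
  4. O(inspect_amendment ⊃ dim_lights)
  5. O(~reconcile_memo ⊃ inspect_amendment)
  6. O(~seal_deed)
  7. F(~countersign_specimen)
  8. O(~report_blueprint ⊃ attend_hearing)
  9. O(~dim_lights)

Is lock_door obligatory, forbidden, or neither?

Premise 9 states O(~dim_lights) outright.
The contrapositive of premise 4 (O(inspect_amendment ⊃ dim_lights)) is O(~dim_lights ⊃ ~inspect_amendment), and O(~dim_lights) is already established, so O(~inspect_amendment).
The contrapositive of premise 5 (O(~reconcile_memo ⊃ inspect_amendment)) is O(~inspect_amendment ⊃ reconcile_memo), and O(~inspect_amendment) is already established, so O(reconcile_memo).
The contrapositive of premise 3 (O(attend_hearing ⊃ ~reconcile_memo)) is O(reconcile_memo ⊃ ~attend_hearing), and O(reconcile_memo) is already established, so O(~attend_hearing).
The contrapositive of premise 8 (O(~report_blueprint ⊃ attend_hearing)) is O(~attend_hearing ⊃ report_blueprint), and O(~attend_hearing) is already established, so O(report_blueprint).
Applying K to premise 1 (O(report_blueprint ⊃ ~lock_door)) and O(report_blueprint) yields O(~lock_door).
Premises 2, 6, 7 do not contribute to this derivation.
Thus O(~lock_door), which is F(lock_door): lock_door is forbidden.

Forbidden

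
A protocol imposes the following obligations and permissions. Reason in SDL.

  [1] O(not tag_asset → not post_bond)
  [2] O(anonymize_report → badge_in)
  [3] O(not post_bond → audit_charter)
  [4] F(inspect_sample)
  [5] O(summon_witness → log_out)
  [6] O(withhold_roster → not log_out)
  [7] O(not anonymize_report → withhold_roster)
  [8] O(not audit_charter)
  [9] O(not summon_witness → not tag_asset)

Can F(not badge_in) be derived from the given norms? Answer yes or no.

Yes

Premise 8 states O(not audit_charter) outright.
Premise 3, O(not post_bond → audit_charter), contraposes to O(not audit_charter → post_bond); with O(not audit_charter) we get O(post_bond).
Premise 1 is O(not tag_asset → not post_bond); contrapositively O(post_bond → tag_asset). Since O(post_bond) holds, K gives O(tag_asset).
Premise 9, O(not summon_witness → not tag_asset), contraposes to O(tag_asset → summon_witness); with O(tag_asset) we get O(summon_witness).
From O(summon_witness) and premise 5, O(summon_witness → log_out), we obtain O(log_out).
Premise 6 is O(withhold_roster → not log_out); contrapositively O(log_out → not withhold_roster). Since O(log_out) holds, K gives O(not withhold_roster).
The contrapositive of premise 7 (O(not anonymize_report → withhold_roster)) is O(not withhold_roster → anonymize_report), and O(not withhold_roster) is already established, so O(anonymize_report).
Applying K to premise 2 (O(anonymize_report → badge_in)) and O(anonymize_report) yields O(badge_in).
Premise 4 does not contribute to this derivation.
So O(badge_in) holds, i.e. F(not badge_in). The claim follows.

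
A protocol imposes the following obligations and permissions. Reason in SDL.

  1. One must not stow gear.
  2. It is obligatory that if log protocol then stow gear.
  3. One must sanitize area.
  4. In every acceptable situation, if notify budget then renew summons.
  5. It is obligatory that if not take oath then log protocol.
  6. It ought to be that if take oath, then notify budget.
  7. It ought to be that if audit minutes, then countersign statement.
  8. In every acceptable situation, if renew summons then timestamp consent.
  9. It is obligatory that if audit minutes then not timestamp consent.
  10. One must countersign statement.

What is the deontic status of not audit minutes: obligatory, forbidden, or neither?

Obligatory

Premise 1 is F(stow_gear), i.e. O(¬stow_gear).
The contrapositive of premise 2 (O(log_protocol → stow_gear)) is O(¬stow_gear → ¬log_protocol), and O(¬stow_gear) is already established, so O(¬log_protocol).
Premise 5, O(¬take_oath → log_protocol), contraposes to O(¬log_protocol → take_oath); with O(¬log_protocol) we get O(take_oath).
With premise 6, O(take_oath → notify_budget), the K-axiom yields O(notify_budget).
From O(notify_budget) and premise 4, O(notify_budget → renew_summons), we obtain O(renew_summons).
Applying K to premise 8 (O(renew_summons → timestamp_consent)) and O(renew_summons) yields O(timestamp_consent).
Premise 9 is O(audit_minutes → ¬timestamp_consent); contrapositively O(timestamp_consent → ¬audit_minutes). Since O(timestamp_consent) holds, K gives O(¬audit_minutes).
Premises 3, 7, 10 do not contribute to this derivation.
Hence ¬audit_minutes is obligatory.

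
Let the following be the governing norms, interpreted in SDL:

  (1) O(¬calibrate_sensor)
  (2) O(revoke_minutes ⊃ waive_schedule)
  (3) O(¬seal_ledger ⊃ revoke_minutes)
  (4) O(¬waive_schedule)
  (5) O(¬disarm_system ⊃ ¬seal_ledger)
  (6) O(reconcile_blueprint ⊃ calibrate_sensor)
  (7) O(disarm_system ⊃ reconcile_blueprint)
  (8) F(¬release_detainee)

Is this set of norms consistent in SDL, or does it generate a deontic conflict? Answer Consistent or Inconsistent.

Premise 4 gives O(¬waive_schedule).
Premise 2, O(revoke_minutes ⊃ waive_schedule), contraposes to O(¬waive_schedule ⊃ ¬revoke_minutes); with O(¬waive_schedule) we get O(¬revoke_minutes).
Premise 3 is O(¬seal_ledger ⊃ revoke_minutes); contrapositively O(¬revoke_minutes ⊃ seal_ledger). Since O(¬revoke_minutes) holds, K gives O(seal_ledger).
Premise 5 is O(¬disarm_system ⊃ ¬seal_ledger); contrapositively O(seal_ledger ⊃ disarm_system). Since O(seal_ledger) holds, K gives O(disarm_system).
Applying K to premise 7 (O(disarm_system ⊃ reconcile_blueprint)) and O(disarm_system) yields O(reconcile_blueprint).
Applying K to premise 6 (O(reconcile_blueprint ⊃ calibrate_sensor)) and O(reconcile_blueprint) yields O(calibrate_sensor).
But premise 1 directly asserts O(¬calibrate_sensor).
We now have both O(calibrate_sensor) and O(¬calibrate_sensor) — calibrate_sensor is simultaneously obligatory and forbidden, violating the D-axiom.

Inconsistent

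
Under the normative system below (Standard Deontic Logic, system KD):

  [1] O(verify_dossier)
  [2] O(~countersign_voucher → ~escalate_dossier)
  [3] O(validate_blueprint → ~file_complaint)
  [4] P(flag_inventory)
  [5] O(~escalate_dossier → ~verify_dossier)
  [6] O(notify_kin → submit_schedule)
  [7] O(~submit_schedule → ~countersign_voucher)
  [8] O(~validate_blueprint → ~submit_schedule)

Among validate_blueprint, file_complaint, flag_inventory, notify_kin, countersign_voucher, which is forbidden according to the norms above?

file_complaint

From premise 1 we have O(verify_dossier).
The contrapositive of premise 5 (O(~escalate_dossier → ~verify_dossier)) is O(verify_dossier → escalate_dossier), and O(verify_dossier) is already established, so O(escalate_dossier).
The contrapositive of premise 2 (O(~countersign_voucher → ~escalate_dossier)) is O(escalate_dossier → countersign_voucher), and O(escalate_dossier) is already established, so O(countersign_voucher).
Premise 7 is O(~submit_schedule → ~countersign_voucher); contrapositively O(countersign_voucher → submit_schedule). Since O(countersign_voucher) holds, K gives O(submit_schedule).
The contrapositive of premise 8 (O(~validate_blueprint → ~submit_schedule)) is O(submit_schedule → validate_blueprint), and O(submit_schedule) is already established, so O(validate_blueprint).
With premise 3, O(validate_blueprint → ~file_complaint), the K-axiom yields O(~file_complaint).
So O(~file_complaint) holds, i.e. file_complaint is forbidden. None of the other listed options is forbidden under the premises.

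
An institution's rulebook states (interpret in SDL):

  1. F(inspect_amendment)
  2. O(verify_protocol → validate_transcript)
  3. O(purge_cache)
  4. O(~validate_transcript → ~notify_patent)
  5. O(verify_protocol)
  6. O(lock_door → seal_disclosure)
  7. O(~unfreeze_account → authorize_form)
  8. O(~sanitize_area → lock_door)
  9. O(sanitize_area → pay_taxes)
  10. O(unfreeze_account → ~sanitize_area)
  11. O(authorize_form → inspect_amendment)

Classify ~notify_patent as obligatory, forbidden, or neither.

Neither

Premise 4 is O(~validate_transcript → ~notify_patent), but O(~validate_transcript) is not derivable from the premises, so it does not yield O(~notify_patent).
No premise or chain of K-axiom applications forces O(~notify_patent), and none forces O(notify_patent). So ~notify_patent is neither obligatory nor forbidden under these norms.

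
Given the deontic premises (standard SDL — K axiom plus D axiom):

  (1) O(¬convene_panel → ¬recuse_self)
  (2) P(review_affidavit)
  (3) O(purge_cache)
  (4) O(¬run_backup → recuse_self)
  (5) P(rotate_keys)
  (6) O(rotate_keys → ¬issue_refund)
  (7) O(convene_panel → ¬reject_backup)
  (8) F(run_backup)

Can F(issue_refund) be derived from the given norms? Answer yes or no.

No

Premise 6 is O(rotate_keys → ¬issue_refund), but O(rotate_keys) is not derivable from the premises (the permission P(rotate_keys) asserts only ¬O(¬rotate_keys), not O(rotate_keys)), so it does not yield O(¬issue_refund).
No other premise forces O(¬issue_refund). An ideal world satisfying every premise can still have issue_refund true, so F(issue_refund) is not derivable.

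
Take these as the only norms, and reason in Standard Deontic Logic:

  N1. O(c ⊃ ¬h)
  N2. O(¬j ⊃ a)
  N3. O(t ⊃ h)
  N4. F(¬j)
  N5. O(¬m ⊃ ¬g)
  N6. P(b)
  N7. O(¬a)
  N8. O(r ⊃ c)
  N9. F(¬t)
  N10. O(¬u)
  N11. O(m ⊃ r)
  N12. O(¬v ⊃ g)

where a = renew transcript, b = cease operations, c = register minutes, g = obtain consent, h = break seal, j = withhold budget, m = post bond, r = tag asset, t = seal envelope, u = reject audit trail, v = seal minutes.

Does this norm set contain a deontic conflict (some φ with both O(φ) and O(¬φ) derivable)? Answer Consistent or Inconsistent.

Premise 2 is O(¬j ⊃ a), but O(¬j) is not derivable from the premises, so it does not yield O(a).
So O(a) is not derivable, and the apparent clash with O(¬a) does not arise.
A world satisfying every obligation exists (e.g. a=false, b=false, c=false, g=false, h=true, j=true, m=false, r=false, t=true, u=false, v=true); no atom is both obligatory and forbidden, so the set is consistent.

Consistent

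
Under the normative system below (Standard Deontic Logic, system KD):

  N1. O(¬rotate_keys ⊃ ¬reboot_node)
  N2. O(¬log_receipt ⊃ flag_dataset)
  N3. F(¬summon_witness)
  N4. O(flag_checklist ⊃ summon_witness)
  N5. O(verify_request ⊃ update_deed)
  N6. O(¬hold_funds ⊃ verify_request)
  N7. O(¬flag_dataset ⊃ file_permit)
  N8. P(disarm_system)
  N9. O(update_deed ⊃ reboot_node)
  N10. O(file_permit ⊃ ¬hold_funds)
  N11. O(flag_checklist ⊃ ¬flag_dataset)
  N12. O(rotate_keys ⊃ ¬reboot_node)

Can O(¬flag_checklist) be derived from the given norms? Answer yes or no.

Premises 1 and 12 cover both cases: O(¬rotate_keys ⊃ ¬reboot_node) and O(rotate_keys ⊃ ¬reboot_node). Since ¬rotate_keys ∨ rotate_keys is a tautology, O(¬reboot_node) follows.
Premise 9, O(update_deed ⊃ reboot_node), contraposes to O(¬reboot_node ⊃ ¬update_deed); with O(¬reboot_node) we get O(¬update_deed).
The contrapositive of premise 5 (O(verify_request ⊃ update_deed)) is O(¬update_deed ⊃ ¬verify_request), and O(¬update_deed) is already established, so O(¬verify_request).
Premise 6, O(¬hold_funds ⊃ verify_request), contraposes to O(¬verify_request ⊃ hold_funds); with O(¬verify_request) we get O(hold_funds).
Premise 10 is O(file_permit ⊃ ¬hold_funds); contrapositively O(hold_funds ⊃ ¬file_permit). Since O(hold_funds) holds, K gives O(¬file_permit).
The contrapositive of premise 7 (O(¬flag_dataset ⊃ file_permit)) is O(¬file_permit ⊃ flag_dataset), and O(¬file_permit) is already established, so O(flag_dataset).
Premise 11, O(flag_checklist ⊃ ¬flag_dataset), contraposes to O(flag_dataset ⊃ ¬flag_checklist); with O(flag_dataset) we get O(¬flag_checklist).
Premises 2, 3, 4, 8 do not contribute to this derivation.
So O(¬flag_checklist) follows.

Yes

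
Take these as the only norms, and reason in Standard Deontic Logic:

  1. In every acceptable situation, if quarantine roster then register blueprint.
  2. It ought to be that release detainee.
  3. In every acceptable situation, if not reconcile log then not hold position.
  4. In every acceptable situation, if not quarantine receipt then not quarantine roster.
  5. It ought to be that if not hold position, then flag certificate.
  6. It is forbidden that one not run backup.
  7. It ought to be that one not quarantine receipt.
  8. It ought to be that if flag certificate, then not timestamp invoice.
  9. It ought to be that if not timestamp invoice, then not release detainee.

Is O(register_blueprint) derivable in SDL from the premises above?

Premise 1 is O(quarantine_roster → register_blueprint), but O(quarantine_roster) is not derivable from the premises, so it does not yield O(register_blueprint).
No other premise forces O(register_blueprint). An ideal world satisfying every premise can still have register_blueprint false, so O(register_blueprint) is not derivable.

No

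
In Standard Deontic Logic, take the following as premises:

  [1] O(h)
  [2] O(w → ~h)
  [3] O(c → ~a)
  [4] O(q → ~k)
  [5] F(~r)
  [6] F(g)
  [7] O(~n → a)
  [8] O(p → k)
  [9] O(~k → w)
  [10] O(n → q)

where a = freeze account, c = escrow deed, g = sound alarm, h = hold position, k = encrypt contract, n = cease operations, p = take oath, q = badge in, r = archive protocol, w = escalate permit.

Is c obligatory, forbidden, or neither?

Premise 1 gives O(h).
Premise 2 is O(w → ~h); contrapositively O(h → ~w). Since O(h) holds, K gives O(~w).
Premise 9, O(~k → w), contraposes to O(~w → k); with O(~w) we get O(k).
Premise 4, O(q → ~k), contraposes to O(k → ~q); with O(k) we get O(~q).
Premise 10 is O(n → q); contrapositively O(~q → ~n). Since O(~q) holds, K gives O(~n).
Applying K to premise 7 (O(~n → a)) and O(~n) yields O(a).
Premise 3 is O(c → ~a); contrapositively O(a → ~c). Since O(a) holds, K gives O(~c).
Premises 5, 6, 8 do not contribute to this derivation.
Thus O(~c), which is F(c): c is forbidden.

Forbidden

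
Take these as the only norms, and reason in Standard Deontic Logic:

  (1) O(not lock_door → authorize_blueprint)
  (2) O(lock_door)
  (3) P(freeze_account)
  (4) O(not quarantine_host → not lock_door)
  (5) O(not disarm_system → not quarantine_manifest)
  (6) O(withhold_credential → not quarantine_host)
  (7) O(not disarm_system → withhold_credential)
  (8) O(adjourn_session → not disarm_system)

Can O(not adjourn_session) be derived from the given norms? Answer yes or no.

Yes

From premise 2 we have O(lock_door).
Premise 4 is O(not quarantine_host → not lock_door); contrapositively O(lock_door → quarantine_host). Since O(lock_door) holds, K gives O(quarantine_host).
Premise 6, O(withhold_credential → not quarantine_host), contraposes to O(quarantine_host → not withhold_credential); with O(quarantine_host) we get O(not withhold_credential).
Premise 7 is O(not disarm_system → withhold_credential); contrapositively O(not withhold_credential → disarm_system). Since O(not withhold_credential) holds, K gives O(disarm_system).
The contrapositive of premise 8 (O(adjourn_session → not disarm_system)) is O(disarm_system → not adjourn_session), and O(disarm_system) is already established, so O(not adjourn_session).
Premises 1, 3, 5 do not contribute to this derivation.
So O(not adjourn_session) follows.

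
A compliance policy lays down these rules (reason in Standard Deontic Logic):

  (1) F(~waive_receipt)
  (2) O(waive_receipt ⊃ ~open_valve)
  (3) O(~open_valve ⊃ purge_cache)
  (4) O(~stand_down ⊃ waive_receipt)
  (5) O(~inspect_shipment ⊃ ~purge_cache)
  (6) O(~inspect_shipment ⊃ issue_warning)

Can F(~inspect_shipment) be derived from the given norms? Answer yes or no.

F(~waive_receipt) at premise 1 means O(waive_receipt).
Premise 2 is O(waive_receipt ⊃ ~open_valve); since O(waive_receipt), deontic closure gives O(~open_valve).
With premise 3, O(~open_valve ⊃ purge_cache), the K-axiom yields O(purge_cache).
Premise 5 is O(~inspect_shipment ⊃ ~purge_cache); contrapositively O(purge_cache ⊃ inspect_shipment). Since O(purge_cache) holds, K gives O(inspect_shipment).
Premises 4, 6 do not contribute to this derivation.
So O(inspect_shipment) holds, i.e. F(~inspect_shipment). The claim follows.

Yes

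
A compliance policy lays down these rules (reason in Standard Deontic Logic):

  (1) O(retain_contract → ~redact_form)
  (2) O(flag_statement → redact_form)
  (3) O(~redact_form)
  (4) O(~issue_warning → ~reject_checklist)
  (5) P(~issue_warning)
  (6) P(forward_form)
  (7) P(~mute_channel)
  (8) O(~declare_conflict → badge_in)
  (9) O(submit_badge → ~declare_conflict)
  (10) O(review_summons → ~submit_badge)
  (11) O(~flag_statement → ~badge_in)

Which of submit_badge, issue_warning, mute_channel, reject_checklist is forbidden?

Premise 3 states O(~redact_form) outright.
Premise 2, O(flag_statement → redact_form), contraposes to O(~redact_form → ~flag_statement); with O(~redact_form) we get O(~flag_statement).
Applying K to premise 11 (O(~flag_statement → ~badge_in)) and O(~flag_statement) yields O(~badge_in).
Premise 8 is O(~declare_conflict → badge_in); contrapositively O(~badge_in → declare_conflict). Since O(~badge_in) holds, K gives O(declare_conflict).
Premise 9, O(submit_badge → ~declare_conflict), contraposes to O(declare_conflict → ~submit_badge); with O(declare_conflict) we get O(~submit_badge).
So O(~submit_badge) holds, i.e. submit_badge is forbidden. None of the other listed options is forbidden under the premises.

submit_badge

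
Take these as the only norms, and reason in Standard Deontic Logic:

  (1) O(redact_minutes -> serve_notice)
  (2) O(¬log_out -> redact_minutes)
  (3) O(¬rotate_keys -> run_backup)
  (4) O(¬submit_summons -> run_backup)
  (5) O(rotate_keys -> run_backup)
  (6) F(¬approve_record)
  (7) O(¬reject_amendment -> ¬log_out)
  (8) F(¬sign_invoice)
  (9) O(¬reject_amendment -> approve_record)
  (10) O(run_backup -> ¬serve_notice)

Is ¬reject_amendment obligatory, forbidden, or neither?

Forbidden

By case analysis on rotate_keys: premise 5 gives O(rotate_keys -> run_backup) and premise 3 gives O(¬rotate_keys -> run_backup), so O(run_backup) either way.
Applying K to premise 10 (O(run_backup -> ¬serve_notice)) and O(run_backup) yields O(¬serve_notice).
Premise 1, O(redact_minutes -> serve_notice), contraposes to O(¬serve_notice -> ¬redact_minutes); with O(¬serve_notice) we get O(¬redact_minutes).
Premise 2, O(¬log_out -> redact_minutes), contraposes to O(¬redact_minutes -> log_out); with O(¬redact_minutes) we get O(log_out).
Premise 7, O(¬reject_amendment -> ¬log_out), contraposes to O(log_out -> reject_amendment); with O(log_out) we get O(reject_amendment).
Premises 4, 6, 8, 9 do not contribute to this derivation.
Thus O(reject_amendment), which is F(¬reject_amendment): ¬reject_amendment is forbidden.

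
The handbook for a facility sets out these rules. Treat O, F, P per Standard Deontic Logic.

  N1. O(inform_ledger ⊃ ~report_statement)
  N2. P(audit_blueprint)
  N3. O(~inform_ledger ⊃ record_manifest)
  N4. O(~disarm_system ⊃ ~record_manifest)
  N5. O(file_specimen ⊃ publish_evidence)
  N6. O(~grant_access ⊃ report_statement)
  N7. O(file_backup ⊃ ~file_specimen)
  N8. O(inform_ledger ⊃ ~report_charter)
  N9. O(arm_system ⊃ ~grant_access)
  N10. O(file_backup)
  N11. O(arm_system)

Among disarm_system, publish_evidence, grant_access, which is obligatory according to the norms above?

Premise 11 states O(arm_system) outright.
Premise 9 is O(arm_system ⊃ ~grant_access); since O(arm_system), deontic closure gives O(~grant_access).
Applying K to premise 6 (O(~grant_access ⊃ report_statement)) and O(~grant_access) yields O(report_statement).
The contrapositive of premise 1 (O(inform_ledger ⊃ ~report_statement)) is O(report_statement ⊃ ~inform_ledger), and O(report_statement) is already established, so O(~inform_ledger).
With premise 3, O(~inform_ledger ⊃ record_manifest), the K-axiom yields O(record_manifest).
The contrapositive of premise 4 (O(~disarm_system ⊃ ~record_manifest)) is O(record_manifest ⊃ disarm_system), and O(record_manifest) is already established, so O(disarm_system).
So O(disarm_system) holds — disarm_system is obligatory. None of the other listed options is made obligatory by any chain of premises.

disarm_system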